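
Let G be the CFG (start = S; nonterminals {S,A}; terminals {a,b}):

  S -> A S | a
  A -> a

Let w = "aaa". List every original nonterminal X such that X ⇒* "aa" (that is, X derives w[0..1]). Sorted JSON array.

Convert to CNF:
  S -> A S | a
  A -> a

CYK fill, restricted to cells inside w[0..1]:
  cell(0,0) a: {A,S}
  cell(1,1) a: {A,S}
  cell(0,1) aa: {S}

Original NTs in T[0,1] deriving "aa": ["S"]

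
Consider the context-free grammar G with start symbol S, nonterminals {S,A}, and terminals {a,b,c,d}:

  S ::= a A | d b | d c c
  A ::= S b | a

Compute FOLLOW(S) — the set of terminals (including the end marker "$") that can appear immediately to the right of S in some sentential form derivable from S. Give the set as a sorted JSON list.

Compute FIRST by fixpoint:
iter 1:
  A via A→a: +{a}
  S via S→a A: +{a}
  S via S→d b: +{d}
  S: {a,d}  A: {a}
iter 2:
  A via A→S b: +{d}
  S: {a,d}  A: {a,d}
iter 3: (no change)
  S: {a,d}  A: {a,d}

FOLLOW sets:
FOLLOW(S) := {$}
[1]
  A→S b: FOLLOW(S) ⊇ FIRST(b) = {b}; new: +{b}
  S→a A: FOLLOW(A) ⊇ FOLLOW(S) ⊇ {$,b}; new: +{$,b}
  S: {$,b}  A: {$,b}
[2] done
  S: {$,b}  A: {$,b}

FOLLOW(S) = ["$", "b"]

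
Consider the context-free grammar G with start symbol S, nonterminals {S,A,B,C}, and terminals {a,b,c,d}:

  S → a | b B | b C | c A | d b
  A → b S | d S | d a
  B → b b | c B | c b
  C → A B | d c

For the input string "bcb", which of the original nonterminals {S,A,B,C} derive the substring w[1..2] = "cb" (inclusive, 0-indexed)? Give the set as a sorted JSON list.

Convert to CNF:
  S -> T0 B | T0 C | T1 T0 | T3 A | a
  A -> T0 S | T1 S | T1 T2
  B -> T0 T0 | T3 B | T3 T0
  C -> A B | T1 T3
  T0 -> b
  T1 -> d
  T2 -> a
  T3 -> c

Fill CYK table bottom-up, restricted to cells inside w[1..2]:
  cell(1,1) c: {T3}  orig:{}
  cell(2,2) b: {T0}  orig:{}
  cell(1,2) cb: {B}

Original NTs in T[1,2] deriving "cb": ["B"]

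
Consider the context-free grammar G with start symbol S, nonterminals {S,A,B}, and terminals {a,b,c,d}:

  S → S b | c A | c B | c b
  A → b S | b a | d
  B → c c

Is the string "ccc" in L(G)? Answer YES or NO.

CNF form of G:
  S -> S T0 | T2 A | T2 B | T2 T0
  A -> T0 S | T0 T1 | d
  B -> T2 T2
  T0 -> b
  T1 -> a
  T2 -> c

CYK table (by increasing span):
  [0..0]={T2}  "c"  orig:{}
  [1..1]={T2}  "c"  orig:{}
  [2..2]={T2}  "c"  orig:{}
  [0..1]={B}  "cc"
  [1..2]={B}  "cc"
  [0..2]={S}  "ccc"

S ∈ T[0,2] ⇒ YES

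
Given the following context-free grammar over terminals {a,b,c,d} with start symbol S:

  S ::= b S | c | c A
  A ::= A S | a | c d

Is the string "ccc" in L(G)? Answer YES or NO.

Convert to CNF:
  S -> T0 A | T2 S | c
  A -> A S | T0 T1 | a
  T0 -> c
  T1 -> d
  T2 -> b

CYK fill:
  cell(0,0) c: {S,T0}  orig:{S}
  cell(1,1) c: {S,T0}  orig:{S}
  cell(2,2) c: {S,T0}  orig:{S}
  cell(0,1) cc: ∅
  cell(1,2) cc: ∅
  cell(0,2) ccc: ∅

S ∉ T[0,2] ⇒ NO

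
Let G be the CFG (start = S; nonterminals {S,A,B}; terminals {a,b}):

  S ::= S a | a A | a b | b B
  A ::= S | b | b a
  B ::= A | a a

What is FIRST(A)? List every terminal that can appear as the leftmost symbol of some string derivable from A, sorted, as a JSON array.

Compute FIRST by fixpoint:
pass 1:
  A via A→b: +{b}
  B via B→A: +{b}
  B via B→a a: +{a}
  S via S→a A: +{a}
  S via S→b B: +{b}
  FIRST[S]={a,b}  FIRST[A]={b}  FIRST[B]={a,b}
pass 2:
  A via A→S: +{a}
  FIRST[S]={a,b}  FIRST[A]={a,b}  FIRST[B]={a,b}
pass 3: — fixpoint
  FIRST[S]={a,b}  FIRST[A]={a,b}  FIRST[B]={a,b}

FIRST(A) = ["a", "b"]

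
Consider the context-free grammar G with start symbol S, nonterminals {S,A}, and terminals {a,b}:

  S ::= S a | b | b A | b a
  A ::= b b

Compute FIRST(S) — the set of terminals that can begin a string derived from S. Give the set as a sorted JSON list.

FIRST sets, iterate to fixpoint:
[1]
  A via A→b b: +{b}
  S via S→b: +{b}
  FIRST[S]={b}  FIRST[A]={b}
[2] — fixpoint
  FIRST[S]={b}  FIRST[A]={b}

FIRST(S) = ["b"]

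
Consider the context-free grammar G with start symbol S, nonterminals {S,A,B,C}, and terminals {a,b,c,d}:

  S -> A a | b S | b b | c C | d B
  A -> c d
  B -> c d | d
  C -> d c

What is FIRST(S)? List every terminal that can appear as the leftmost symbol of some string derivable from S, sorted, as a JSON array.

FIRST iteration:
pass 1:
  A via A→c d: +{c}
  B via B→c d: +{c}
  B via B→d: +{d}
  C via C→d c: +{d}
  S via S→A a: +{c}
  S via S→b S: +{b}
  S via S→d B: +{d}
  FIRST[S]={b,c,d}  FIRST[A]={c}  FIRST[B]={c,d}  FIRST[C]={d}
pass 2: done
  FIRST[S]={b,c,d}  FIRST[A]={c}  FIRST[B]={c,d}  FIRST[C]={d}

FIRST(S) = ["b", "c", "d"]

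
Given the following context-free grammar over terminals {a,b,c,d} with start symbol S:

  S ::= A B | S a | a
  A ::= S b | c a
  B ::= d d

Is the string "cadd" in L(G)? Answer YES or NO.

Convert to CNF:
  S -> A B | S T2 | a
  A -> S T0 | T1 T2
  B -> T3 T3
  T0 -> b
  T1 -> c
  T2 -> a
  T3 -> d

Fill CYK table bottom-up:
  [0..0]={T1}  "c"  orig:{}
  [1..1]={S,T2}  "a"  orig:{S}
  [2..2]={T3}  "d"  orig:{}
  [3..3]={T3}  "d"  orig:{}
  [0..1]={A}  "ca"
  [1..2]=∅  "ad"
  [2..3]={B}  "dd"
  [0..2]=∅  "cad"
  [1..3]=∅  "add"
  [0..3]={S}  "cadd"

S ∈ T[0,3] ⇒ YES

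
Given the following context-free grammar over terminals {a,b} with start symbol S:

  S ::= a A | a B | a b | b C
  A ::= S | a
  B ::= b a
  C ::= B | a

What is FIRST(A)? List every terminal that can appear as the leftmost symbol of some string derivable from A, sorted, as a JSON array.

FIRST sets, iterate to fixpoint:
round 1:
  A via A→a: +{a}
  B via B→b a: +{b}
  C via C→B: +{b}
  C via C→a: +{a}
  S via S→a A: +{a}
  S via S→b C: +{b}
  FIRST[S]={a,b}  FIRST[A]={a}  FIRST[B]={b}  FIRST[C]={a,b}
round 2:
  A via A→S: +{b}
  FIRST[S]={a,b}  FIRST[A]={a,b}  FIRST[B]={b}  FIRST[C]={a,b}
round 3: (stable)
  FIRST[S]={a,b}  FIRST[A]={a,b}  FIRST[B]={b}  FIRST[C]={a,b}

FIRST(A) = ["a", "b"]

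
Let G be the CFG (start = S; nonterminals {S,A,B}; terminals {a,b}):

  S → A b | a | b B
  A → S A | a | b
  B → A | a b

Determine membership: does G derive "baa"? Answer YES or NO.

Convert to CNF:
  S -> A T1 | T1 B | a
  A -> S A | a | b
  B -> S A | T0 T1 | a | b
  T0 -> a
  T1 -> b

CYK fill:
  T[0,0] 'b' = {A,B,T1}  orig:{A,B}
  T[1,1] 'a' = {A,B,S,T0}  orig:{A,B,S}
  T[2,2] 'a' = {A,B,S,T0}  orig:{A,B,S}
  T[0,1] 'ba' = {S}
  T[1,2] 'aa' = {A,B}
  T[0,2] 'baa' = {A,B,S}

S ∈ T[0,2] ⇒ YES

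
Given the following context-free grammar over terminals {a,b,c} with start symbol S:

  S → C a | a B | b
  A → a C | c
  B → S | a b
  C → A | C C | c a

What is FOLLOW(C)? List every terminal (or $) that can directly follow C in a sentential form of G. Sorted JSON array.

FIRST sets, iterate to fixpoint:
pass 1:
  A via A→a C: +{a}
  A via A→c: +{c}
  B via B→a b: +{a}
  C via C→A: +{a,c}
  S via S→C a: +{a,c}
  S via S→b: +{b}
  FIRST[S]={a,b,c}  FIRST[A]={a,c}  FIRST[B]={a}  FIRST[C]={a,c}
pass 2:
  B via B→S: +{b,c}
  FIRST[S]={a,b,c}  FIRST[A]={a,c}  FIRST[B]={a,b,c}  FIRST[C]={a,c}
pass 3: done
  FIRST[S]={a,b,c}  FIRST[A]={a,c}  FIRST[B]={a,b,c}  FIRST[C]={a,c}

FOLLOW iteration:
seed FOLLOW(S) with $
round 1:
  C→C C: FOLLOW(C) ⊇ FIRST(C) = {a,c}; new: +{a,c}
  S→a B: FOLLOW(B) ⊇ FOLLOW(S) ⊇ {$}; new: +{$}
  FOLLOW[S]={$}  FOLLOW[A]={}  FOLLOW[B]={$}  FOLLOW[C]={a,c}
round 2:
  C→A: FOLLOW(A) ⊇ FOLLOW(C) ⊇ {a,c}; new: +{a,c}
  FOLLOW[S]={$}  FOLLOW[A]={a,c}  FOLLOW[B]={$}  FOLLOW[C]={a,c}
round 3: done
  FOLLOW[S]={$}  FOLLOW[A]={a,c}  FOLLOW[B]={$}  FOLLOW[C]={a,c}

FOLLOW(C) = ["a", "c"]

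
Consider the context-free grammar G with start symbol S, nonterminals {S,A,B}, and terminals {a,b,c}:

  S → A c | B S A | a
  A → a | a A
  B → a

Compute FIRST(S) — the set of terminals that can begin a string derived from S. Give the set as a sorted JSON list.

Compute FIRST by fixpoint:
[1]
  A via A→a: +{a}
  B via B→a: +{a}
  S via S→A c: +{a}
  FIRST(S)={a}  FIRST(A)={a}  FIRST(B)={a}
[2] — fixpoint
  FIRST(S)={a}  FIRST(A)={a}  FIRST(B)={a}

FIRST(S) = ["a"]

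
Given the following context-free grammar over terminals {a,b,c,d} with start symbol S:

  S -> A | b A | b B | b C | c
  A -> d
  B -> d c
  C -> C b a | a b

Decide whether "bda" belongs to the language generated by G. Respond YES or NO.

Convert to CNF:
  S -> T2 A | T2 B | T2 C | c | d
  A -> d
  B -> T0 T1
  C -> C X4 | T3 T2
  T0 -> d
  T1 -> c
  T2 -> b
  T3 -> a
  X4 -> T2 T3

CYK fill:
  [0..0]={T2}  "b"  orig:{}
  [1..1]={A,S,T0}  "d"  orig:{A,S}
  [2..2]={T3}  "a"  orig:{}
  [0..1]={S}  "bd"
  [1..2]=∅  "da"
  [0..2]=∅  "bda"

S ∉ T[0,2] ⇒ NO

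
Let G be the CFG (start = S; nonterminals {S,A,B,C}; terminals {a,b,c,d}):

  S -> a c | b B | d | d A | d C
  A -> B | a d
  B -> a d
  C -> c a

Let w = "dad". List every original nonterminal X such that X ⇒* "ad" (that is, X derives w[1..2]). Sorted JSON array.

CNF form of G:
  S -> T0 T2 | T1 A | T1 C | T3 B | d
  A -> T0 T1
  B -> T0 T1
  C -> T2 T0
  T0 -> a
  T1 -> d
  T2 -> c
  T3 -> b

CYK fill, restricted to cells inside w[1..2]:
  cell(1,1) a: {T0}  orig:{}
  cell(2,2) d: {S,T1}  orig:{S}
  cell(1,2) ad: {A,B}

Original NTs in T[1,2] deriving "ad": ["A", "B"]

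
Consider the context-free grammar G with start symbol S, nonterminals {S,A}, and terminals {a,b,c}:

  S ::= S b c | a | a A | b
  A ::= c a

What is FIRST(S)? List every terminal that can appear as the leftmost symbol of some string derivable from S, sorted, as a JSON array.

FIRST sets, iterate to fixpoint:
pass 1:
  A via A→c a: +{c}
  S via S→a: +{a}
  S via S→b: +{b}
  FIRST[S]={a,b}  FIRST[A]={c}
pass 2: (stable)
  FIRST[S]={a,b}  FIRST[A]={c}

FIRST(S) = ["a", "b"]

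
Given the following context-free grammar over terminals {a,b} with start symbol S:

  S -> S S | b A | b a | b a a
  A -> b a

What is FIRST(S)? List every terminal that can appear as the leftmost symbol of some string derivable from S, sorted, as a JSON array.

FIRST sets, iterate to fixpoint:
round 1:
  A via A→b a: +{b}
  S via S→b A: +{b}
  FIRST(S)={b}  FIRST(A)={b}
round 2: — fixpoint
  FIRST(S)={b}  FIRST(A)={b}

FIRST(S) = ["b"]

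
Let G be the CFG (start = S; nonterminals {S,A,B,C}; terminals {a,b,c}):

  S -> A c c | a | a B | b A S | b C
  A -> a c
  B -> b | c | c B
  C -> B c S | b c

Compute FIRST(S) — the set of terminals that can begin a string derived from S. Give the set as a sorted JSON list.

FIRST iteration:
pass 1:
  A via A→a c: +{a}
  B via B→b: +{b}
  B via B→c: +{c}
  C via C→B c S: +{b,c}
  S via S→A c c: +{a}
  S via S→b A S: +{b}
  S: {a,b}  A: {a}  B: {b,c}  C: {b,c}
pass 2: (no change)
  S: {a,b}  A: {a}  B: {b,c}  C: {b,c}

FIRST(S) = ["a", "b"]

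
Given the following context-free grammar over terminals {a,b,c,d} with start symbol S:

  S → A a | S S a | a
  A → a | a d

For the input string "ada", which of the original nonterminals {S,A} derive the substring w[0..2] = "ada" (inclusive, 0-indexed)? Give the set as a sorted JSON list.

Convert to CNF:
  S -> A T0 | S X2 | a
  A -> T0 T1 | a
  T0 -> a
  T1 -> d
  X2 -> S T0

CYK fill (cells [i..j] with 0 ≤ i ≤ j ≤ 2 only):
  cell(0,0) a: {A,S,T0}  orig:{A,S}
  cell(1,1) d: {T1}  orig:{}
  cell(2,2) a: {A,S,T0}  orig:{A,S}
  cell(0,1) ad: {A}
  cell(1,2) da: ∅
  cell(0,2) ada: {S}

Original NTs in T[0,2] deriving "ada": ["S"]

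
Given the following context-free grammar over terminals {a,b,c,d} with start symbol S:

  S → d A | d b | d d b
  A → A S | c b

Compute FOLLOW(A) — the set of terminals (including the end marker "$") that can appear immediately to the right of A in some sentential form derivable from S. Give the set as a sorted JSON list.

Compute FIRST by fixpoint:
[1]
  A via A→c b: +{c}
  S via S→d A: +{d}
  S: {d}  A: {c}
[2] (stable)
  S: {d}  A: {c}

FOLLOW iteration:
seed FOLLOW(S) with $
pass 1:
  A→A S: FOLLOW(A) ⊇ FIRST(S) = {d}; new: +{d}
  A→A S: FOLLOW(S) ⊇ FOLLOW(A) ⊇ {d}; new: +{d}
  S→d A: FOLLOW(A) ⊇ FOLLOW(S) ⊇ {$,d}; new: +{$}
  FOLLOW(S)={$,d}  FOLLOW(A)={$,d}
pass 2: done
  FOLLOW(S)={$,d}  FOLLOW(A)={$,d}

FOLLOW(A) = ["$", "d"]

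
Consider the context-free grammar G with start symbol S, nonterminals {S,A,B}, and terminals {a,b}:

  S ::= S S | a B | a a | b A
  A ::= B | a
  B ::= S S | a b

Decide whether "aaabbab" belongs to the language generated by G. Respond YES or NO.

Convert to CNF:
  S -> S S | T0 B | T0 T0 | T1 A
  A -> S S | T0 T1 | a
  B -> S S | T0 T1
  T0 -> a
  T1 -> b

CYK fill:
  cell(0,0) a: {A,T0}  orig:{A}
  cell(1,1) a: {A,T0}  orig:{A}
  cell(2,2) a: {A,T0}  orig:{A}
  cell(3,3) b: {T1}  orig:{}
  cell(4,4) b: {T1}  orig:{}
  cell(5,5) a: {A,T0}  orig:{A}
  cell(6,6) b: {T1}  orig:{}
  cell(0,1) aa: {S}
  cell(1,2) aa: {S}
  cell(2,3) ab: {A,B}
  cell(3,4) bb: ∅
  cell(4,5) ba: {S}
  cell(5,6) ab: {A,B}
  cell(0,2) aaa: ∅
  cell(1,3) aab: {S}
  cell(2,4) abb: ∅
  cell(3,5) bba: ∅
  cell(4,6) bab: {S}
  cell(0,3) aaab: ∅
  cell(1,4) aabb: ∅
  cell(2,5) abba: ∅
  cell(3,6) bbab: ∅
  cell(0,4) aaabb: ∅
  cell(1,5) aabba: {A,B,S}
  cell(2,6) abbab: ∅
  cell(0,5) aaabba: {S}
  cell(1,6) aabbab: {A,B,S}
  cell(0,6) aaabbab: {S}

S ∈ T[0,6] ⇒ YES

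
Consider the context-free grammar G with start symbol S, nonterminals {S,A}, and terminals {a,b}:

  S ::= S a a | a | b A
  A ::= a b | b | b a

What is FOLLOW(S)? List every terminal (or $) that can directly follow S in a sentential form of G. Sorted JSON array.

Compute FIRST by fixpoint:
iter 1:
  A via A→a b: +{a}
  A via A→b: +{b}
  S via S→a: +{a}
  S via S→b A: +{b}
  FIRST(S)={a,b}  FIRST(A)={a,b}
iter 2: done
  FIRST(S)={a,b}  FIRST(A)={a,b}

Compute FOLLOW by fixpoint:
initialize: $ ∈ FOLLOW(S)
pass 1:
  S→S a a: FOLLOW(S) ⊇ FIRST(a) = {a}; new: +{a}
  S→b A: FOLLOW(A) ⊇ FOLLOW(S) ⊇ {$,a}; new: +{$,a}
  FOLLOW[S]={$,a}  FOLLOW[A]={$,a}
pass 2: done
  FOLLOW[S]={$,a}  FOLLOW[A]={$,a}

FOLLOW(S) = ["$", "a"]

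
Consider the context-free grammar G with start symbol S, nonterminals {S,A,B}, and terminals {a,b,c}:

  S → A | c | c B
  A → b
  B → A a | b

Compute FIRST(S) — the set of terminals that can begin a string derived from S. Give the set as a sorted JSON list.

FIRST sets, iterate to fixpoint:
iter 1:
  A via A→b: +{b}
  B via B→A a: +{b}
  S via S→A: +{b}
  S via S→c: +{c}
  FIRST(S)={b,c}  FIRST(A)={b}  FIRST(B)={b}
iter 2: done
  FIRST(S)={b,c}  FIRST(A)={b}  FIRST(B)={b}

FIRST(S) = ["b", "c"]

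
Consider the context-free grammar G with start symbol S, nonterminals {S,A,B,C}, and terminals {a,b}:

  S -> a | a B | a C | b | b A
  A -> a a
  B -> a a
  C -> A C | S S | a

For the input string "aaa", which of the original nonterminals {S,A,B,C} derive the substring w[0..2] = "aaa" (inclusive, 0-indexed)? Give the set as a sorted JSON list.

CNF form of G:
  S -> T0 B | T0 C | T1 A | a | b
  A -> T0 T0
  B -> T0 T0
  C -> A C | S S | a
  T0 -> a
  T1 -> b

CYK table (by increasing span), restricted to cells inside w[0..2]:
  [0..0]={C,S,T0}  "a"  orig:{C,S}
  [1..1]={C,S,T0}  "a"  orig:{C,S}
  [2..2]={C,S,T0}  "a"  orig:{C,S}
  [0..1]={A,B,C,S}  "aa"
  [1..2]={A,B,C,S}  "aa"
  [0..2]={C,S}  "aaa"

Original NTs in T[0,2] deriving "aaa": ["C", "S"]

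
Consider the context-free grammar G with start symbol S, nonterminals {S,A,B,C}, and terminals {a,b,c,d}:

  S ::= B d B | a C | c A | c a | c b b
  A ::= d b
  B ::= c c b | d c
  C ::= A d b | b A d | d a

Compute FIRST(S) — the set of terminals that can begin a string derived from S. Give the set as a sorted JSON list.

FIRST iteration:
round 1:
  A via A→d b: +{d}
  B via B→c c b: +{c}
  B via B→d c: +{d}
  C via C→A d b: +{d}
  C via C→b A d: +{b}
  S via S→B d B: +{c,d}
  S via S→a C: +{a}
  FIRST(S)={a,c,d}  FIRST(A)={d}  FIRST(B)={c,d}  FIRST(C)={b,d}
round 2: (no change)
  FIRST(S)={a,c,d}  FIRST(A)={d}  FIRST(B)={c,d}  FIRST(C)={b,d}

FIRST(S) = ["a", "c", "d"]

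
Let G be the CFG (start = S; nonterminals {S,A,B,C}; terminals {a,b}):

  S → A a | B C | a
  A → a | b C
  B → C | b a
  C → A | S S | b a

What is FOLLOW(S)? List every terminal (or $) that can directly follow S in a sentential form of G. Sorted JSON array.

FIRST iteration:
pass 1:
  A via A→a: +{a}
  A via A→b C: +{b}
  B via B→b a: +{b}
  C via C→A: +{a,b}
  S via S→A a: +{a,b}
  FIRST(S)={a,b}  FIRST(A)={a,b}  FIRST(B)={b}  FIRST(C)={a,b}
pass 2:
  B via B→C: +{a}
  FIRST(S)={a,b}  FIRST(A)={a,b}  FIRST(B)={a,b}  FIRST(C)={a,b}
pass 3: (no change)
  FIRST(S)={a,b}  FIRST(A)={a,b}  FIRST(B)={a,b}  FIRST(C)={a,b}

FOLLOW sets:
FOLLOW(S) := {$}
round 1:
  C→S S: FOLLOW(S) ⊇ FIRST(S) = {a,b}; new: +{a,b}
  S→A a: FOLLOW(A) ⊇ FIRST(a) = {a}; new: +{a}
  S→B C: FOLLOW(B) ⊇ FIRST(C) = {a,b}; new: +{a,b}
  S→B C: FOLLOW(C) ⊇ FOLLOW(S) ⊇ {$,a,b}; new: +{$,a,b}
  FOLLOW(S)={$,a,b}  FOLLOW(A)={a}  FOLLOW(B)={a,b}  FOLLOW(C)={$,a,b}
round 2:
  C→A: FOLLOW(A) ⊇ FOLLOW(C) ⊇ {$,a,b}; new: +{$,b}
  FOLLOW(S)={$,a,b}  FOLLOW(A)={$,a,b}  FOLLOW(B)={a,b}  FOLLOW(C)={$,a,b}
round 3: — fixpoint
  FOLLOW(S)={$,a,b}  FOLLOW(A)={$,a,b}  FOLLOW(B)={a,b}  FOLLOW(C)={$,a,b}

FOLLOW(S) = ["$", "a", "b"]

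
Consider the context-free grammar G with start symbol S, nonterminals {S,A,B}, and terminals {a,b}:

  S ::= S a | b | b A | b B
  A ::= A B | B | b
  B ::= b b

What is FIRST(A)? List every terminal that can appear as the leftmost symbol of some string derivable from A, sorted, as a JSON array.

Compute FIRST by fixpoint:
round 1:
  A via A→b: +{b}
  B via B→b b: +{b}
  S via S→b: +{b}
  S: {b}  A: {b}  B: {b}
round 2: done
  S: {b}  A: {b}  B: {b}

FIRST(A) = ["b"]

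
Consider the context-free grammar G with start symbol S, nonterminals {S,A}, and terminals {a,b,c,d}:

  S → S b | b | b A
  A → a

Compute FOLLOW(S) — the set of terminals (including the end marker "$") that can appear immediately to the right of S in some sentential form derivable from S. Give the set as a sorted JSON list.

FIRST iteration:
round 1:
  A via A→a: +{a}
  S via S→b: +{b}
  FIRST[S]={b}  FIRST[A]={a}
round 2: (no change)
  FIRST[S]={b}  FIRST[A]={a}

Compute FOLLOW by fixpoint:
seed FOLLOW(S) with $
[1]
  S→S b: FOLLOW(S) ⊇ FIRST(b) = {b}; new: +{b}
  S→b A: FOLLOW(A) ⊇ FOLLOW(S) ⊇ {$,b}; new: +{$,b}
  FOLLOW(S)={$,b}  FOLLOW(A)={$,b}
[2] (stable)
  FOLLOW(S)={$,b}  FOLLOW(A)={$,b}

FOLLOW(S) = ["$", "b"]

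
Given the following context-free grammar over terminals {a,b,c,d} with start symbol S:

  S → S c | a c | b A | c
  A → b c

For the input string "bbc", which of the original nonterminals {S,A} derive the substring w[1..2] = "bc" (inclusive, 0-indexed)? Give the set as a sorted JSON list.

Convert to CNF:
  S -> S T1 | T0 A | T2 T1 | c
  A -> T0 T1
  T0 -> b
  T1 -> c
  T2 -> a

Fill CYK table bottom-up, restricted to cells inside w[1..2]:
  T[1,1] 'b' = {T0}  orig:{}
  T[2,2] 'c' = {S,T1}  orig:{S}
  T[1,2] 'bc' = {A}

Original NTs in T[1,2] deriving "bc": ["A"]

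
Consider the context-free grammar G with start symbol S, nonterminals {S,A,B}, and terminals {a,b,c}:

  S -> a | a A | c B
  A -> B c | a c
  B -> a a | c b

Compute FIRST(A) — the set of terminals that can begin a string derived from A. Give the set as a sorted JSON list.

FIRST iteration:
iter 1:
  A via A→a c: +{a}
  B via B→a a: +{a}
  B via B→c b: +{c}
  S via S→a: +{a}
  S via S→c B: +{c}
  FIRST(S)={a,c}  FIRST(A)={a}  FIRST(B)={a,c}
iter 2:
  A via A→B c: +{c}
  FIRST(S)={a,c}  FIRST(A)={a,c}  FIRST(B)={a,c}
iter 3: (no change)
  FIRST(S)={a,c}  FIRST(A)={a,c}  FIRST(B)={a,c}

FIRST(A) = ["a", "c"]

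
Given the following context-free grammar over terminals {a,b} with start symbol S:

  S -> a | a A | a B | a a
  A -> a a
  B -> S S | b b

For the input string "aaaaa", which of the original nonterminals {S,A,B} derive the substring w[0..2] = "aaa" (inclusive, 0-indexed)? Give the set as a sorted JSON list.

CNF form of G:
  S -> T0 A | T0 B | T0 T0 | a
  A -> T0 T0
  B -> S S | T1 T1
  T0 -> a
  T1 -> b

CYK table (by increasing span) — only the sub-triangle for w[0..2]:
  cell(0,0) a: {S,T0}  orig:{S}
  cell(1,1) a: {S,T0}  orig:{S}
  cell(2,2) a: {S,T0}  orig:{S}
  cell(0,1) aa: {A,B,S}
  cell(1,2) aa: {A,B,S}
  cell(0,2) aaa: {B,S}

Original NTs in T[0,2] deriving "aaa": ["B", "S"]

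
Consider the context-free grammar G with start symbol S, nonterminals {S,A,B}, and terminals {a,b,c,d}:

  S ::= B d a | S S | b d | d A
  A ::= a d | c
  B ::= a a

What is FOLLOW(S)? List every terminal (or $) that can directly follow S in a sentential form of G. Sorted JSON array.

FIRST sets, iterate to fixpoint:
round 1:
  A via A→a d: +{a}
  A via A→c: +{c}
  B via B→a a: +{a}
  S via S→B d a: +{a}
  S via S→b d: +{b}
  S via S→d A: +{d}
  FIRST(S)={a,b,d}  FIRST(A)={a,c}  FIRST(B)={a}
round 2: done
  FIRST(S)={a,b,d}  FIRST(A)={a,c}  FIRST(B)={a}

Compute FOLLOW by fixpoint:
initialize: $ ∈ FOLLOW(S)
pass 1:
  S→B d a: FOLLOW(B) ⊇ FIRST(d) = {d}; new: +{d}
  S→S S: FOLLOW(S) ⊇ FIRST(S) = {a,b,d}; new: +{a,b,d}
  S→d A: FOLLOW(A) ⊇ FOLLOW(S) ⊇ {$,a,b,d}; new: +{$,a,b,d}
  FOLLOW(S)={$,a,b,d}  FOLLOW(A)={$,a,b,d}  FOLLOW(B)={d}
pass 2: (no change)
  FOLLOW(S)={$,a,b,d}  FOLLOW(A)={$,a,b,d}  FOLLOW(B)={d}

FOLLOW(S) = ["$", "a", "b", "d"]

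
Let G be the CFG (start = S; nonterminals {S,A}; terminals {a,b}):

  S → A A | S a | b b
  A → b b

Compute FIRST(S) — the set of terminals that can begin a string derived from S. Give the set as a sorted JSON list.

FIRST iteration:
iter 1:
  A via A→b b: +{b}
  S via S→A A: +{b}
  S: {b}  A: {b}
iter 2: (no change)
  S: {b}  A: {b}

FIRST(S) = ["b"]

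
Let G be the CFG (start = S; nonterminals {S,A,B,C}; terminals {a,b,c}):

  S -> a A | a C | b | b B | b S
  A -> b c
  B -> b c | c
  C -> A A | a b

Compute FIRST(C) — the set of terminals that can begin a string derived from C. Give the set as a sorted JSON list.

FIRST sets, iterate to fixpoint:
round 1:
  A via A→b c: +{b}
  B via B→b c: +{b}
  B via B→c: +{c}
  C via C→A A: +{b}
  C via C→a b: +{a}
  S via S→a A: +{a}
  S via S→b: +{b}
  FIRST(S)={a,b}  FIRST(A)={b}  FIRST(B)={b,c}  FIRST(C)={a,b}
round 2: — fixpoint
  FIRST(S)={a,b}  FIRST(A)={b}  FIRST(B)={b,c}  FIRST(C)={a,b}

FIRST(C) = ["a", "b"]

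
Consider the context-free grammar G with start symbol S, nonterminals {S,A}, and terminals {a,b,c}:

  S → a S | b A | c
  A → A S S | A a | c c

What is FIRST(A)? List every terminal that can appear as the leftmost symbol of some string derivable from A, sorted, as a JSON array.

Compute FIRST by fixpoint:
[1]
  A via A→c c: +{c}
  S via S→a S: +{a}
  S via S→b A: +{b}
  S via S→c: +{c}
  S: {a,b,c}  A: {c}
[2] (stable)
  S: {a,b,c}  A: {c}

FIRST(A) = ["c"]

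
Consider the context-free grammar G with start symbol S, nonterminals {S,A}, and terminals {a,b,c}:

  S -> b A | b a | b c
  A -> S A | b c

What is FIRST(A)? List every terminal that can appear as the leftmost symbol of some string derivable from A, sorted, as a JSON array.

FIRST sets, iterate to fixpoint:
iter 1:
  A via A→b c: +{b}
  S via S→b A: +{b}
  FIRST[S]={b}  FIRST[A]={b}
iter 2: done
  FIRST[S]={b}  FIRST[A]={b}

FIRST(A) = ["b"]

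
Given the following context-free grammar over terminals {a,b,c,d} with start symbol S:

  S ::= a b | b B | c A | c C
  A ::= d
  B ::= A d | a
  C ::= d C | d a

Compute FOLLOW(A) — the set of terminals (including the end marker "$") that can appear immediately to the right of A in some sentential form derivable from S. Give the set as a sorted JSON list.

FIRST iteration:
round 1:
  A via A→d: +{d}
  B via B→A d: +{d}
  B via B→a: +{a}
  C via C→d C: +{d}
  S via S→a b: +{a}
  S via S→b B: +{b}
  S via S→c A: +{c}
  FIRST[S]={a,b,c}  FIRST[A]={d}  FIRST[B]={a,d}  FIRST[C]={d}
round 2: — fixpoint
  FIRST[S]={a,b,c}  FIRST[A]={d}  FIRST[B]={a,d}  FIRST[C]={d}

FOLLOW sets:
seed FOLLOW(S) with $
iter 1:
  B→A d: FOLLOW(A) ⊇ FIRST(d) = {d}; new: +{d}
  S→b B: FOLLOW(B) ⊇ FOLLOW(S) ⊇ {$}; new: +{$}
  S→c A: FOLLOW(A) ⊇ FOLLOW(S) ⊇ {$}; new: +{$}
  S→c C: FOLLOW(C) ⊇ FOLLOW(S) ⊇ {$}; new: +{$}
  FOLLOW(S)={$}  FOLLOW(A)={$,d}  FOLLOW(B)={$}  FOLLOW(C)={$}
iter 2: (stable)
  FOLLOW(S)={$}  FOLLOW(A)={$,d}  FOLLOW(B)={$}  FOLLOW(C)={$}

FOLLOW(A) = ["$", "d"]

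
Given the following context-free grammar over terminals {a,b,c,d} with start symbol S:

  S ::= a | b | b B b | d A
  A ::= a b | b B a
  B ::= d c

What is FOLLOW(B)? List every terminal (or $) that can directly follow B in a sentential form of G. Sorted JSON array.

FIRST iteration:
iter 1:
  A via A→a b: +{a}
  A via A→b B a: +{b}
  B via B→d c: +{d}
  S via S→a: +{a}
  S via S→b: +{b}
  S via S→d A: +{d}
  S: {a,b,d}  A: {a,b}  B: {d}
iter 2: (stable)
  S: {a,b,d}  A: {a,b}  B: {d}

FOLLOW sets:
seed FOLLOW(S) with $
[1]
  A→b B a: FOLLOW(B) ⊇ FIRST(a) = {a}; new: +{a}
  S→b B b: FOLLOW(B) ⊇ FIRST(b) = {b}; new: +{b}
  S→d A: FOLLOW(A) ⊇ FOLLOW(S) ⊇ {$}; new: +{$}
  FOLLOW(S)={$}  FOLLOW(A)={$}  FOLLOW(B)={a,b}
[2] done
  FOLLOW(S)={$}  FOLLOW(A)={$}  FOLLOW(B)={a,b}

FOLLOW(B) = ["a", "b"]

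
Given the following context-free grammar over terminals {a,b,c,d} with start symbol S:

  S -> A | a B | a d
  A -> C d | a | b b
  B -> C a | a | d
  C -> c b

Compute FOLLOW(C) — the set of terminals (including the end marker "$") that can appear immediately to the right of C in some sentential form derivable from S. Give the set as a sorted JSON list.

FIRST sets, iterate to fixpoint:
iter 1:
  A via A→a: +{a}
  A via A→b b: +{b}
  B via B→a: +{a}
  B via B→d: +{d}
  C via C→c b: +{c}
  S via S→A: +{a,b}
  S: {a,b}  A: {a,b}  B: {a,d}  C: {c}
iter 2:
  A via A→C d: +{c}
  B via B→C a: +{c}
  S via S→A: +{c}
  S: {a,b,c}  A: {a,b,c}  B: {a,c,d}  C: {c}
iter 3: done
  S: {a,b,c}  A: {a,b,c}  B: {a,c,d}  C: {c}

FOLLOW sets:
FOLLOW(S) := {$}
[1]
  A→C d: FOLLOW(C) ⊇ FIRST(d) = {d}; new: +{d}
  B→C a: FOLLOW(C) ⊇ FIRST(a) = {a}; new: +{a}
  S→A: FOLLOW(A) ⊇ FOLLOW(S) ⊇ {$}; new: +{$}
  S→a B: FOLLOW(B) ⊇ FOLLOW(S) ⊇ {$}; new: +{$}
  FOLLOW[S]={$}  FOLLOW[A]={$}  FOLLOW[B]={$}  FOLLOW[C]={a,d}
[2] (stable)
  FOLLOW[S]={$}  FOLLOW[A]={$}  FOLLOW[B]={$}  FOLLOW[C]={a,d}

FOLLOW(C) = ["a", "d"]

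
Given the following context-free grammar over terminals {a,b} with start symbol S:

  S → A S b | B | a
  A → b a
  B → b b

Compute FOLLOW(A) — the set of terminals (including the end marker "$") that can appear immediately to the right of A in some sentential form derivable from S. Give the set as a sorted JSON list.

FIRST sets, iterate to fixpoint:
pass 1:
  A via A→b a: +{b}
  B via B→b b: +{b}
  S via S→A S b: +{b}
  S via S→a: +{a}
  FIRST[S]={a,b}  FIRST[A]={b}  FIRST[B]={b}
pass 2: done
  FIRST[S]={a,b}  FIRST[A]={b}  FIRST[B]={b}

FOLLOW sets:
FOLLOW(S) := {$}
[1]
  S→A S b: FOLLOW(A) ⊇ FIRST(S) = {a,b}; new: +{a,b}
  S→A S b: FOLLOW(S) ⊇ FIRST(b) = {b}; new: +{b}
  S→B: FOLLOW(B) ⊇ FOLLOW(S) ⊇ {$,b}; new: +{$,b}
  FOLLOW(S)={$,b}  FOLLOW(A)={a,b}  FOLLOW(B)={$,b}
[2] (stable)
  FOLLOW(S)={$,b}  FOLLOW(A)={a,b}  FOLLOW(B)={$,b}

FOLLOW(A) = ["a", "b"]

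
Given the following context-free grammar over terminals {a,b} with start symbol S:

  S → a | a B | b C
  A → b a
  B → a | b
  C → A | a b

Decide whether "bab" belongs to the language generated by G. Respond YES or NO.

Convert to CNF:
  S -> T0 C | T1 B | a
  A -> T0 T1
  B -> a | b
  C -> T0 T1 | T1 T0
  T0 -> b
  T1 -> a

Fill CYK table bottom-up:
  [0..0]={B,T0}  "b"  orig:{B}
  [1..1]={B,S,T1}  "a"  orig:{B,S}
  [2..2]={B,T0}  "b"  orig:{B}
  [0..1]={A,C}  "ba"
  [1..2]={C,S}  "ab"
  [0..2]={S}  "bab"

S ∈ T[0,2] ⇒ YES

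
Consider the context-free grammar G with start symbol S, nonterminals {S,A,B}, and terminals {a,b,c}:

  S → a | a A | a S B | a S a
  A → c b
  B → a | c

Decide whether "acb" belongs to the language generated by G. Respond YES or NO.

CNF form of G:
  S -> T2 A | T2 X3 | T2 X4 | a
  A -> T0 T1
  B -> a | c
  T0 -> c
  T1 -> b
  T2 -> a
  X3 -> S B
  X4 -> S T2

CYK fill:
  T[0,0] 'a' = {B,S,T2}  orig:{B,S}
  T[1,1] 'c' = {B,T0}  orig:{B}
  T[2,2] 'b' = {T1}  orig:{}
  T[0,1] 'ac' = {X3}  orig:{}
  T[1,2] 'cb' = {A}
  T[0,2] 'acb' = {S}

S ∈ T[0,2] ⇒ YES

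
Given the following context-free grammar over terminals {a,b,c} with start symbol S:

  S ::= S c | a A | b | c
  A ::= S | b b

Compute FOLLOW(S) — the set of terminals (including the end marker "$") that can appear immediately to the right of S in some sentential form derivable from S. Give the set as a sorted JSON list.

FIRST iteration:
pass 1:
  A via A→b b: +{b}
  S via S→a A: +{a}
  S via S→b: +{b}
  S via S→c: +{c}
  S: {a,b,c}  A: {b}
pass 2:
  A via A→S: +{a,c}
  S: {a,b,c}  A: {a,b,c}
pass 3: (no change)
  S: {a,b,c}  A: {a,b,c}

FOLLOW sets:
initialize: $ ∈ FOLLOW(S)
iter 1:
  S→S c: FOLLOW(S) ⊇ FIRST(c) = {c}; new: +{c}
  S→a A: FOLLOW(A) ⊇ FOLLOW(S) ⊇ {$,c}; new: +{$,c}
  FOLLOW(S)={$,c}  FOLLOW(A)={$,c}
iter 2: (stable)
  FOLLOW(S)={$,c}  FOLLOW(A)={$,c}

FOLLOW(S) = ["$", "c"]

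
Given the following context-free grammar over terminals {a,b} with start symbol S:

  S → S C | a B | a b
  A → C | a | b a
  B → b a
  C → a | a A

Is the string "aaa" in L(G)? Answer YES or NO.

Convert to CNF:
  S -> S C | T0 B | T0 T1
  A -> T0 A | T1 T0 | a
  B -> T1 T0
  C -> T0 A | a
  T0 -> a
  T1 -> b

CYK fill:
  cell(0,0) a: {A,C,T0}  orig:{A,C}
  cell(1,1) a: {A,C,T0}  orig:{A,C}
  cell(2,2) a: {A,C,T0}  orig:{A,C}
  cell(0,1) aa: {A,C}
  cell(1,2) aa: {A,C}
  cell(0,2) aaa: {A,C}

S ∉ T[0,2] ⇒ NO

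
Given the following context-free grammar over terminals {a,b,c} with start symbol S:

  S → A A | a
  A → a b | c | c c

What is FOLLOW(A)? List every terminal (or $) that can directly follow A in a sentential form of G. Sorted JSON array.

Compute FIRST by fixpoint:
iter 1:
  A via A→a b: +{a}
  A via A→c: +{c}
  S via S→A A: +{a,c}
  S: {a,c}  A: {a,c}
iter 2: (no change)
  S: {a,c}  A: {a,c}

FOLLOW sets:
seed FOLLOW(S) with $
[1]
  S→A A: FOLLOW(A) ⊇ FIRST(A) = {a,c}; new: +{a,c}
  S→A A: FOLLOW(A) ⊇ FOLLOW(S) ⊇ {$}; new: +{$}
  FOLLOW[S]={$}  FOLLOW[A]={$,a,c}
[2] (no change)
  FOLLOW[S]={$}  FOLLOW[A]={$,a,c}

FOLLOW(A) = ["$", "a", "c"]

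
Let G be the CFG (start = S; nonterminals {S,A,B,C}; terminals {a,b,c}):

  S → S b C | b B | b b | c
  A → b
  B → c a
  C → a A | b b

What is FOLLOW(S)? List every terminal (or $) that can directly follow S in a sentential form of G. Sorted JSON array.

FIRST sets, iterate to fixpoint:
iter 1:
  A via A→b: +{b}
  B via B→c a: +{c}
  C via C→a A: +{a}
  C via C→b b: +{b}
  S via S→b B: +{b}
  S via S→c: +{c}
  FIRST[S]={b,c}  FIRST[A]={b}  FIRST[B]={c}  FIRST[C]={a,b}
iter 2: (stable)
  FIRST[S]={b,c}  FIRST[A]={b}  FIRST[B]={c}  FIRST[C]={a,b}

FOLLOW sets:
initialize: $ ∈ FOLLOW(S)
[1]
  S→S b C: FOLLOW(S) ⊇ FIRST(b) = {b}; new: +{b}
  S→S b C: FOLLOW(C) ⊇ FOLLOW(S) ⊇ {$,b}; new: +{$,b}
  S→b B: FOLLOW(B) ⊇ FOLLOW(S) ⊇ {$,b}; new: +{$,b}
  FOLLOW[S]={$,b}  FOLLOW[A]={}  FOLLOW[B]={$,b}  FOLLOW[C]={$,b}
[2]
  C→a A: FOLLOW(A) ⊇ FOLLOW(C) ⊇ {$,b}; new: +{$,b}
  FOLLOW[S]={$,b}  FOLLOW[A]={$,b}  FOLLOW[B]={$,b}  FOLLOW[C]={$,b}
[3] done
  FOLLOW[S]={$,b}  FOLLOW[A]={$,b}  FOLLOW[B]={$,b}  FOLLOW[C]={$,b}

FOLLOW(S) = ["$", "b"]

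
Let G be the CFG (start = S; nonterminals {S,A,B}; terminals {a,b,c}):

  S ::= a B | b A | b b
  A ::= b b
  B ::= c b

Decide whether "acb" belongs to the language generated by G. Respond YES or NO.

Convert to CNF:
  S -> T0 A | T0 T0 | T2 B
  A -> T0 T0
  B -> T1 T0
  T0 -> b
  T1 -> c
  T2 -> a

Fill CYK table bottom-up:
  T[0,0] 'a' = {T2}  orig:{}
  T[1,1] 'c' = {T1}  orig:{}
  T[2,2] 'b' = {T0}  orig:{}
  T[0,1] 'ac' = ∅
  T[1,2] 'cb' = {B}
  T[0,2] 'acb' = {S}

S ∈ T[0,2] ⇒ YES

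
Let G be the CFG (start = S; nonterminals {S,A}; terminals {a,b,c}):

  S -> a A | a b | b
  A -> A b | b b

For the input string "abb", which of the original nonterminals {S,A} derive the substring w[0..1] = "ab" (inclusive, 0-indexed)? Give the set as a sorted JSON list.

Convert to CNF:
  S -> T1 A | T1 T0 | b
  A -> A T0 | T0 T0
  T0 -> b
  T1 -> a

CYK table (by increasing span), restricted to cells inside w[0..1]:
  cell(0,0) a: {T1}  orig:{}
  cell(1,1) b: {S,T0}  orig:{S}
  cell(0,1) ab: {S}

Original NTs in T[0,1] deriving "ab": ["S"]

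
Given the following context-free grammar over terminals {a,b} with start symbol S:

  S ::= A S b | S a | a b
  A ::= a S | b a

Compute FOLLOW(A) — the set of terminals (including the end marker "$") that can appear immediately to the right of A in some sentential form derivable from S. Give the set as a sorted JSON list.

FIRST sets, iterate to fixpoint:
round 1:
  A via A→a S: +{a}
  A via A→b a: +{b}
  S via S→A S b: +{a,b}
  FIRST[S]={a,b}  FIRST[A]={a,b}
round 2: (no change)
  FIRST[S]={a,b}  FIRST[A]={a,b}

FOLLOW sets:
FOLLOW(S) := {$}
iter 1:
  S→A S b: FOLLOW(A) ⊇ FIRST(S) = {a,b}; new: +{a,b}
  S→A S b: FOLLOW(S) ⊇ FIRST(b) = {b}; new: +{b}
  S→S a: FOLLOW(S) ⊇ FIRST(a) = {a}; new: +{a}
  S: {$,a,b}  A: {a,b}
iter 2: (stable)
  S: {$,a,b}  A: {a,b}

FOLLOW(A) = ["a", "b"]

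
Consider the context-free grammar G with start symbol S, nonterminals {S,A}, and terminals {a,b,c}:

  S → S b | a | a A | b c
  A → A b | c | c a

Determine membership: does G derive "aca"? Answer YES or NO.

CNF form of G:
  S -> S T0 | T0 T1 | T2 A | a
  A -> A T0 | T1 T2 | c
  T0 -> b
  T1 -> c
  T2 -> a

CYK table (by increasing span):
  T[0,0] 'a' = {S,T2}  orig:{S}
  T[1,1] 'c' = {A,T1}  orig:{A}
  T[2,2] 'a' = {S,T2}  orig:{S}
  T[0,1] 'ac' = {S}
  T[1,2] 'ca' = {A}
  T[0,2] 'aca' = {S}

S ∈ T[0,2] ⇒ YES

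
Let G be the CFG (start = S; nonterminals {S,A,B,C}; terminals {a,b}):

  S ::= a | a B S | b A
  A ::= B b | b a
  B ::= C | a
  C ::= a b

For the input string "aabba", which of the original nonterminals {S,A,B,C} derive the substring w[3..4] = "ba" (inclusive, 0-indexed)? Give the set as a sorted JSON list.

Convert to CNF:
  S -> T0 A | T1 X2 | a
  A -> B T0 | T0 T1
  B -> T1 T0 | a
  C -> T1 T0
  T0 -> b
  T1 -> a
  X2 -> B S

CYK table (by increasing span) (cells [i..j] with 3 ≤ i ≤ j ≤ 4 only):
  T[3,3] 'b' = {T0}  orig:{}
  T[4,4] 'a' = {B,S,T1}  orig:{B,S}
  T[3,4] 'ba' = {A}

Original NTs in T[3,4] deriving "ba": ["A"]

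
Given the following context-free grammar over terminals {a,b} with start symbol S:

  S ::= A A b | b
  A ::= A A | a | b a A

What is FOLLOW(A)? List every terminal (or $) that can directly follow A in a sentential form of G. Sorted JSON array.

Compute FIRST by fixpoint:
round 1:
  A via A→a: +{a}
  A via A→b a A: +{b}
  S via S→A A b: +{a,b}
  S: {a,b}  A: {a,b}
round 2: (no change)
  S: {a,b}  A: {a,b}

FOLLOW sets:
seed FOLLOW(S) with $
pass 1:
  A→A A: FOLLOW(A) ⊇ FIRST(A) = {a,b}; new: +{a,b}
  FOLLOW[S]={$}  FOLLOW[A]={a,b}
pass 2: (no change)
  FOLLOW[S]={$}  FOLLOW[A]={a,b}

FOLLOW(A) = ["a", "b"]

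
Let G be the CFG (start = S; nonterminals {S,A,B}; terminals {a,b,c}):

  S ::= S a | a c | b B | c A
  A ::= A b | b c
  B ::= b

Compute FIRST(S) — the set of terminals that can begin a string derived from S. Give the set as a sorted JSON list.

Compute FIRST by fixpoint:
pass 1:
  A via A→b c: +{b}
  B via B→b: +{b}
  S via S→a c: +{a}
  S via S→b B: +{b}
  S via S→c A: +{c}
  S: {a,b,c}  A: {b}  B: {b}
pass 2: done
  S: {a,b,c}  A: {b}  B: {b}

FIRST(S) = ["a", "b", "c"]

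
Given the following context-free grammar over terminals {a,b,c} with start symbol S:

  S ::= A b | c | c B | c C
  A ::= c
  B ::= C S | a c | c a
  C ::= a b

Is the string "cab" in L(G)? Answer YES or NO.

Convert to CNF:
  S -> A T2 | T1 B | T1 C | c
  A -> c
  B -> C S | T0 T1 | T1 T0
  C -> T0 T2
  T0 -> a
  T1 -> c
  T2 -> b

CYK fill:
  T[0,0] 'c' = {A,S,T1}  orig:{A,S}
  T[1,1] 'a' = {T0}  orig:{}
  T[2,2] 'b' = {T2}  orig:{}
  T[0,1] 'ca' = {B}
  T[1,2] 'ab' = {C}
  T[0,2] 'cab' = {S}

S ∈ T[0,2] ⇒ YES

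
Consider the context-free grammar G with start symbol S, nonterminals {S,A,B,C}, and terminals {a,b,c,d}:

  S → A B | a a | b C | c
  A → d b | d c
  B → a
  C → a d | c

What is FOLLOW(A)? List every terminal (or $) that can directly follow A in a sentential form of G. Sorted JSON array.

Compute FIRST by fixpoint:
[1]
  A via A→d b: +{d}
  B via B→a: +{a}
  C via C→a d: +{a}
  C via C→c: +{c}
  S via S→A B: +{d}
  S via S→a a: +{a}
  S via S→b C: +{b}
  S via S→c: +{c}
  S: {a,b,c,d}  A: {d}  B: {a}  C: {a,c}
[2] (stable)
  S: {a,b,c,d}  A: {d}  B: {a}  C: {a,c}

FOLLOW sets:
initialize: $ ∈ FOLLOW(S)
round 1:
  S→A B: FOLLOW(A) ⊇ FIRST(B) = {a}; new: +{a}
  S→A B: FOLLOW(B) ⊇ FOLLOW(S) ⊇ {$}; new: +{$}
  S→b C: FOLLOW(C) ⊇ FOLLOW(S) ⊇ {$}; new: +{$}
  FOLLOW(S)={$}  FOLLOW(A)={a}  FOLLOW(B)={$}  FOLLOW(C)={$}
round 2: done
  FOLLOW(S)={$}  FOLLOW(A)={a}  FOLLOW(B)={$}  FOLLOW(C)={$}

FOLLOW(A) = ["a"]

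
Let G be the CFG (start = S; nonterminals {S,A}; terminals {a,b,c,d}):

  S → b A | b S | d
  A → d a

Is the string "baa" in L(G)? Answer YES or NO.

Convert to CNF:
  S -> T2 A | T2 S | d
  A -> T0 T1
  T0 -> d
  T1 -> a
  T2 -> b

CYK fill:
  cell(0,0) b: {T2}  orig:{}
  cell(1,1) a: {T1}  orig:{}
  cell(2,2) a: {T1}  orig:{}
  cell(0,1) ba: ∅
  cell(1,2) aa: ∅
  cell(0,2) baa: ∅

S ∉ T[0,2] ⇒ NO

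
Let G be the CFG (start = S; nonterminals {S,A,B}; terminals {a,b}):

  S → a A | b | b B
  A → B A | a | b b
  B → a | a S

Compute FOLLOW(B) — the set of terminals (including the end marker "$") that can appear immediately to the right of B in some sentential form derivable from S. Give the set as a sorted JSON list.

FIRST iteration:
round 1:
  A via A→a: +{a}
  A via A→b b: +{b}
  B via B→a: +{a}
  S via S→a A: +{a}
  S via S→b: +{b}
  S: {a,b}  A: {a,b}  B: {a}
round 2: (no change)
  S: {a,b}  A: {a,b}  B: {a}

Compute FOLLOW by fixpoint:
FOLLOW(S) := {$}
pass 1:
  A→B A: FOLLOW(B) ⊇ FIRST(A) = {a,b}; new: +{a,b}
  B→a S: FOLLOW(S) ⊇ FOLLOW(B) ⊇ {a,b}; new: +{a,b}
  S→a A: FOLLOW(A) ⊇ FOLLOW(S) ⊇ {$,a,b}; new: +{$,a,b}
  S→b B: FOLLOW(B) ⊇ FOLLOW(S) ⊇ {$,a,b}; new: +{$}
  FOLLOW[S]={$,a,b}  FOLLOW[A]={$,a,b}  FOLLOW[B]={$,a,b}
pass 2: (stable)
  FOLLOW[S]={$,a,b}  FOLLOW[A]={$,a,b}  FOLLOW[B]={$,a,b}

FOLLOW(B) = ["$", "a", "b"]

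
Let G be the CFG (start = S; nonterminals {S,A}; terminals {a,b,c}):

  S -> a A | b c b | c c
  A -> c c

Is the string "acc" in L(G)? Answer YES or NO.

Convert to CNF:
  S -> T0 T0 | T1 A | T2 X3
  A -> T0 T0
  T0 -> c
  T1 -> a
  T2 -> b
  X3 -> T0 T2

Fill CYK table bottom-up:
  cell(0,0) a: {T1}  orig:{}
  cell(1,1) c: {T0}  orig:{}
  cell(2,2) c: {T0}  orig:{}
  cell(0,1) ac: ∅
  cell(1,2) cc: {A,S}
  cell(0,2) acc: {S}

S ∈ T[0,2] ⇒ YES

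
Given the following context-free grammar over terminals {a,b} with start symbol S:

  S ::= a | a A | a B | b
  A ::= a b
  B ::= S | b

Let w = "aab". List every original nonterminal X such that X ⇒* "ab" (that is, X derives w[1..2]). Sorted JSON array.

CNF form of G:
  S -> T0 A | T0 B | a | b
  A -> T0 T1
  B -> T0 A | T0 B | a | b
  T0 -> a
  T1 -> b

CYK fill, restricted to cells inside w[1..2]:
  [1..1]={B,S,T0}  "a"  orig:{B,S}
  [2..2]={B,S,T1}  "b"  orig:{B,S}
  [1..2]={A,B,S}  "ab"

Original NTs in T[1,2] deriving "ab": ["A", "B", "S"]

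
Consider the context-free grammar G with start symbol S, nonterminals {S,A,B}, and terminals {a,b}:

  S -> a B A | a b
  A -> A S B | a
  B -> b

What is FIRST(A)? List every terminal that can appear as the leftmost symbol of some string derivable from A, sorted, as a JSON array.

Compute FIRST by fixpoint:
iter 1:
  A via A→a: +{a}
  B via B→b: +{b}
  S via S→a B A: +{a}
  FIRST(S)={a}  FIRST(A)={a}  FIRST(B)={b}
iter 2: done
  FIRST(S)={a}  FIRST(A)={a}  FIRST(B)={b}

FIRST(A) = ["a"]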